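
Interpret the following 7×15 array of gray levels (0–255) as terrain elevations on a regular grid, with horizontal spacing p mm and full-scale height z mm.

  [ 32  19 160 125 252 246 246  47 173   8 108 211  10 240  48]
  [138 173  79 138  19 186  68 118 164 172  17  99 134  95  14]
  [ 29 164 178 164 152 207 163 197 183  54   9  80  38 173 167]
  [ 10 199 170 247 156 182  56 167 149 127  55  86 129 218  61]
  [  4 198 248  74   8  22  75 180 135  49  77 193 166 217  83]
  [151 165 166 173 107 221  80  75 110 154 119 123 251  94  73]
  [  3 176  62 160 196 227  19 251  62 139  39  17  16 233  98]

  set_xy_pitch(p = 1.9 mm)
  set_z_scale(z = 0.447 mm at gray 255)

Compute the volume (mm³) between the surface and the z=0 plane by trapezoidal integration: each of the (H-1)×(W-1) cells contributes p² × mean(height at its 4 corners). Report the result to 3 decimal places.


68.193

height_mm = gray/255 × 0.447; cell vol = 1.9² × mean(4 corners)
unit = 1.9² × 0.447 / (4×255) = 0.00158203 mm³ per gray-sum
row 0: Σ corner-gray over 14 cells = 6846  → 10.8306
row 1: Σ corner-gray over 14 cells = 6796  → 10.7515
row 2: Σ corner-gray over 14 cells = 7673  → 12.1389
row 3: Σ corner-gray over 14 cells = 7324  → 11.5868
row 4: Σ corner-gray over 14 cells = 7271  → 11.5029
row 5: Σ corner-gray over 14 cells = 7195  → 11.3827
Σ rows: total corner-gray = 43105  → 68.1934 mm³


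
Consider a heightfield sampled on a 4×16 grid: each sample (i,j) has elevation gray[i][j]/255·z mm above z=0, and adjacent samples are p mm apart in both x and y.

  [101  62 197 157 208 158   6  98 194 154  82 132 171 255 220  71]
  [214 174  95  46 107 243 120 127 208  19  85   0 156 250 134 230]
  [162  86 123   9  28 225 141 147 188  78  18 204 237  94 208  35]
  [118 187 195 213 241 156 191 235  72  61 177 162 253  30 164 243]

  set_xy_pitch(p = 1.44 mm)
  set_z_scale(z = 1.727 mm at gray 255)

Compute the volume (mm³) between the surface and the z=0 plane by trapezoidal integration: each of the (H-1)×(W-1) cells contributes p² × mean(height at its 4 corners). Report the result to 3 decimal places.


87.340

height_mm = gray/255 × 1.727; cell vol = 1.44² × mean(4 corners)
unit = 1.44² × 1.727 / (4×255) = 0.00351089 mm³ per gray-sum
row 0: Σ corner-gray over 15 cells = 8332  → 29.2527
row 1: Σ corner-gray over 15 cells = 7741  → 27.1778
row 2: Σ corner-gray over 15 cells = 8804  → 30.9099
Σ rows: total corner-gray = 24877  → 87.3404 mm³


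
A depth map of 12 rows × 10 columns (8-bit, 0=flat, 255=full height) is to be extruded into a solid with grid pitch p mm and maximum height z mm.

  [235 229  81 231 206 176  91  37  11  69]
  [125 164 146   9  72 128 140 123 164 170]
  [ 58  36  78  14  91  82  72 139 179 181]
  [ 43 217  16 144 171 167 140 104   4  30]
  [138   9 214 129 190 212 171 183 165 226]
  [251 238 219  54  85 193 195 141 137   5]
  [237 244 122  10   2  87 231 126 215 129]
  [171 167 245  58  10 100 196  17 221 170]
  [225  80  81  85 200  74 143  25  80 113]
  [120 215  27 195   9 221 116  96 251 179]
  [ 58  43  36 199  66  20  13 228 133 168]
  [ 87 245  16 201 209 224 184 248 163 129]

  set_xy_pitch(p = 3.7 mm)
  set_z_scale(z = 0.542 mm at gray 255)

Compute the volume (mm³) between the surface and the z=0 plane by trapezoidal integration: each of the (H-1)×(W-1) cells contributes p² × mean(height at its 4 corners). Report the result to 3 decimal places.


height_mm = gray/255 × 0.542; cell vol = 3.7² × mean(4 corners)
unit = 3.7² × 0.542 / (4×255) = 0.00727449 mm³ per gray-sum
row 0: Σ corner-gray over 9 cells = 4615  → 33.5718
row 1: Σ corner-gray over 9 cells = 3808  → 27.7013
row 2: Σ corner-gray over 9 cells = 3620  → 26.3337
row 3: Σ corner-gray over 9 cells = 4909  → 35.7105
row 4: Σ corner-gray over 9 cells = 5690  → 41.3918
row 5: Σ corner-gray over 9 cells = 5220  → 37.9728
row 6: Σ corner-gray over 9 cells = 4809  → 34.9830
row 7: Σ corner-gray over 9 cells = 4243  → 30.8657
row 8: Σ corner-gray over 9 cells = 4433  → 32.2478
row 9: Σ corner-gray over 9 cells = 4261  → 30.9966
row 10: Σ corner-gray over 9 cells = 4898  → 35.6305
Σ rows: total corner-gray = 50506  → 367.4054 mm³

367.405


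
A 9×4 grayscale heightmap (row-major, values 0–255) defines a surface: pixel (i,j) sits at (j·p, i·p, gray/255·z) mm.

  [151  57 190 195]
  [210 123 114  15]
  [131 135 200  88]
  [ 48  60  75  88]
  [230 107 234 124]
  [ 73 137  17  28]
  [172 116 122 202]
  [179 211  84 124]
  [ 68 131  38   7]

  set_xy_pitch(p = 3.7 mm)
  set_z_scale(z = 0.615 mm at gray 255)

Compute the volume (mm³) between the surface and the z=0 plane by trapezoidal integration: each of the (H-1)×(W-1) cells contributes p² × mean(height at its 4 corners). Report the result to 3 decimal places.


95.890

height_mm = gray/255 × 0.615; cell vol = 3.7² × mean(4 corners)
unit = 3.7² × 0.615 / (4×255) = 0.00825426 mm³ per gray-sum
row 0: Σ corner-gray over 3 cells = 1539  → 12.7033
row 1: Σ corner-gray over 3 cells = 1588  → 13.1078
row 2: Σ corner-gray over 3 cells = 1295  → 10.6893
row 3: Σ corner-gray over 3 cells = 1442  → 11.9026
row 4: Σ corner-gray over 3 cells = 1445  → 11.9274
row 5: Σ corner-gray over 3 cells = 1259  → 10.3921
row 6: Σ corner-gray over 3 cells = 1743  → 14.3872
row 7: Σ corner-gray over 3 cells = 1306  → 10.7801
Σ rows: total corner-gray = 11617  → 95.8898 mm³


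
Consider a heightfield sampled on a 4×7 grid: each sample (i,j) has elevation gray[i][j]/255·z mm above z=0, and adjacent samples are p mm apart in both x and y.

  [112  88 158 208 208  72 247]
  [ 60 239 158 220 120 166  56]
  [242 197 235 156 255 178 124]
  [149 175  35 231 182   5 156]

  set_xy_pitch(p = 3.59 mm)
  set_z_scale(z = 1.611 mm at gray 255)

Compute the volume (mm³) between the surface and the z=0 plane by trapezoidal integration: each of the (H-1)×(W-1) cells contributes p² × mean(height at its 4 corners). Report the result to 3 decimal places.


height_mm = gray/255 × 1.611; cell vol = 3.59² × mean(4 corners)
unit = 3.59² × 1.611 / (4×255) = 0.0203556 mm³ per gray-sum
row 0: Σ corner-gray over 6 cells = 3749  → 76.3132
row 1: Σ corner-gray over 6 cells = 4330  → 88.1398
row 2: Σ corner-gray over 6 cells = 3969  → 80.7914
Σ rows: total corner-gray = 12048  → 245.2445 mm³

245.244


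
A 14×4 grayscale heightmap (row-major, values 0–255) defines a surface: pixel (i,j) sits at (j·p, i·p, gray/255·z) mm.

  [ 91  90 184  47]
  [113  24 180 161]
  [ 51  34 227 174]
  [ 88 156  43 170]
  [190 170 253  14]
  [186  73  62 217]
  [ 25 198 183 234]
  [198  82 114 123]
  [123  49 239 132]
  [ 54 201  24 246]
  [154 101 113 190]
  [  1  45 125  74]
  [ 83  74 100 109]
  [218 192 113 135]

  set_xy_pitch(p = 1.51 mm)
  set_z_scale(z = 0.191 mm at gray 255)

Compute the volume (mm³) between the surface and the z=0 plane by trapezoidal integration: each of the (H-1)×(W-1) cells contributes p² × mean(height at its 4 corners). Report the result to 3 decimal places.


8.261

height_mm = gray/255 × 0.191; cell vol = 1.51² × mean(4 corners)
unit = 1.51² × 0.191 / (4×255) = 0.00042696 mm³ per gray-sum
row 0: Σ corner-gray over 3 cells = 1368  → 0.5841
row 1: Σ corner-gray over 3 cells = 1429  → 0.6101
row 2: Σ corner-gray over 3 cells = 1403  → 0.5990
row 3: Σ corner-gray over 3 cells = 1706  → 0.7284
row 4: Σ corner-gray over 3 cells = 1723  → 0.7357
row 5: Σ corner-gray over 3 cells = 1694  → 0.7233
row 6: Σ corner-gray over 3 cells = 1734  → 0.7403
row 7: Σ corner-gray over 3 cells = 1544  → 0.6592
row 8: Σ corner-gray over 3 cells = 1581  → 0.6750
row 9: Σ corner-gray over 3 cells = 1522  → 0.6498
row 10: Σ corner-gray over 3 cells = 1187  → 0.5068
row 11: Σ corner-gray over 3 cells = 955  → 0.4077
row 12: Σ corner-gray over 3 cells = 1503  → 0.6417
Σ rows: total corner-gray = 19349  → 8.2612 mm³


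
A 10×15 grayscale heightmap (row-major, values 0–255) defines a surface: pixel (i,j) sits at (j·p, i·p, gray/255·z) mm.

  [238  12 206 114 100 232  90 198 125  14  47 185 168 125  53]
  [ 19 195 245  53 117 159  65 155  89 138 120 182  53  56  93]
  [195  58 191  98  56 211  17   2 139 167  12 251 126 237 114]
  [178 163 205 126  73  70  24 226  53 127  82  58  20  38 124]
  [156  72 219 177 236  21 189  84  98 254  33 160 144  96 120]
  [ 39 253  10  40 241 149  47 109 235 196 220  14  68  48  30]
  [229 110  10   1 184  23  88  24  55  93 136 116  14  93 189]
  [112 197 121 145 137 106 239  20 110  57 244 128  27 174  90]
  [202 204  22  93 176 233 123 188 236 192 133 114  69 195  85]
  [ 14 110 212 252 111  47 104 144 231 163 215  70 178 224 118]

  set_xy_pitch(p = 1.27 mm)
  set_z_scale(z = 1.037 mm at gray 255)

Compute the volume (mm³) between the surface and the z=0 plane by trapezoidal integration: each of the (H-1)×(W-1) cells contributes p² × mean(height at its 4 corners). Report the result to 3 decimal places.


101.219

height_mm = gray/255 × 1.037; cell vol = 1.27² × mean(4 corners)
unit = 1.27² × 1.037 / (4×255) = 0.00163978 mm³ per gray-sum
row 0: Σ corner-gray over 14 cells = 6889  → 11.2965
row 1: Σ corner-gray over 14 cells = 6805  → 11.1587
row 2: Σ corner-gray over 14 cells = 6271  → 10.2831
row 3: Σ corner-gray over 14 cells = 6674  → 10.9439
row 4: Σ corner-gray over 14 cells = 7171  → 11.7589
row 5: Σ corner-gray over 14 cells = 5641  → 9.2500
row 6: Σ corner-gray over 14 cells = 5924  → 9.7141
row 7: Σ corner-gray over 14 cells = 7855  → 12.8805
row 8: Σ corner-gray over 14 cells = 8497  → 13.9332
Σ rows: total corner-gray = 61727  → 101.2188 mm³


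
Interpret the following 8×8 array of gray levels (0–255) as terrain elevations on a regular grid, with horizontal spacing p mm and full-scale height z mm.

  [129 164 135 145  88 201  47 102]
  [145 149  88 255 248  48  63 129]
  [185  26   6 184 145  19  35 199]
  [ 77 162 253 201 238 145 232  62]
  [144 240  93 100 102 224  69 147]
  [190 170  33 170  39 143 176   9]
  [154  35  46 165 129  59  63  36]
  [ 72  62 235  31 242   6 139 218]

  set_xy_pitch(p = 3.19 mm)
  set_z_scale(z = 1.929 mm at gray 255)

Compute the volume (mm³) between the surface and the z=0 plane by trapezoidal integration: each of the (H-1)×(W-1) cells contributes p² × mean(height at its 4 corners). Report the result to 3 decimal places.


474.904

height_mm = gray/255 × 1.929; cell vol = 3.19² × mean(4 corners)
unit = 3.19² × 1.929 / (4×255) = 0.0192448 mm³ per gray-sum
row 0: Σ corner-gray over 7 cells = 3767  → 72.4952
row 1: Σ corner-gray over 7 cells = 3190  → 61.3909
row 2: Σ corner-gray over 7 cells = 3815  → 73.4189
row 3: Σ corner-gray over 7 cells = 4548  → 87.5254
row 4: Σ corner-gray over 7 cells = 3608  → 69.4352
row 5: Σ corner-gray over 7 cells = 2845  → 54.7515
row 6: Σ corner-gray over 7 cells = 2904  → 55.8869
Σ rows: total corner-gray = 24677  → 474.9040 mm³


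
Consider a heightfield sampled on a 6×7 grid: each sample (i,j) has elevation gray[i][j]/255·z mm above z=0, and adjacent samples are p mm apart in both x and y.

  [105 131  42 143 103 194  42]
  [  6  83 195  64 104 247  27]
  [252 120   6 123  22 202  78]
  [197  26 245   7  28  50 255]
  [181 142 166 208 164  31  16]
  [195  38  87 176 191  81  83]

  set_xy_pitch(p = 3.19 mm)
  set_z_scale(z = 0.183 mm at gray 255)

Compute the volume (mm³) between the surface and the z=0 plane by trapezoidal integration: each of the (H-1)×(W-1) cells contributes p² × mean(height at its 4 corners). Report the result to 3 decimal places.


25.109

height_mm = gray/255 × 0.183; cell vol = 3.19² × mean(4 corners)
unit = 3.19² × 0.183 / (4×255) = 0.00182571 mm³ per gray-sum
row 0: Σ corner-gray over 6 cells = 2792  → 5.0974
row 1: Σ corner-gray over 6 cells = 2695  → 4.9203
row 2: Σ corner-gray over 6 cells = 2440  → 4.4547
row 3: Σ corner-gray over 6 cells = 2783  → 5.0810
row 4: Σ corner-gray over 6 cells = 3043  → 5.5556
Σ rows: total corner-gray = 13753  → 25.1090 mm³


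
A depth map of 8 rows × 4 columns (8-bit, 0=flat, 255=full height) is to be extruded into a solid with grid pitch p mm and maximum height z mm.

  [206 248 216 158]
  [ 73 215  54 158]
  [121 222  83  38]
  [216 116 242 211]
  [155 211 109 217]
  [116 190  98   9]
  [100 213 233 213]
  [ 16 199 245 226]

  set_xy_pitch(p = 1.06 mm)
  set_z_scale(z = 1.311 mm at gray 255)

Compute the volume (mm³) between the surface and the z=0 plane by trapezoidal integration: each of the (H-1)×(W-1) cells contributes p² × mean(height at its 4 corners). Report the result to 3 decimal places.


height_mm = gray/255 × 1.311; cell vol = 1.06² × mean(4 corners)
unit = 1.06² × 1.311 / (4×255) = 0.00144416 mm³ per gray-sum
row 0: Σ corner-gray over 3 cells = 2061  → 2.9764
row 1: Σ corner-gray over 3 cells = 1538  → 2.2211
row 2: Σ corner-gray over 3 cells = 1912  → 2.7612
row 3: Σ corner-gray over 3 cells = 2155  → 3.1122
row 4: Σ corner-gray over 3 cells = 1713  → 2.4738
row 5: Σ corner-gray over 3 cells = 1906  → 2.7526
row 6: Σ corner-gray over 3 cells = 2335  → 3.3721
Σ rows: total corner-gray = 13620  → 19.6694 mm³

19.669


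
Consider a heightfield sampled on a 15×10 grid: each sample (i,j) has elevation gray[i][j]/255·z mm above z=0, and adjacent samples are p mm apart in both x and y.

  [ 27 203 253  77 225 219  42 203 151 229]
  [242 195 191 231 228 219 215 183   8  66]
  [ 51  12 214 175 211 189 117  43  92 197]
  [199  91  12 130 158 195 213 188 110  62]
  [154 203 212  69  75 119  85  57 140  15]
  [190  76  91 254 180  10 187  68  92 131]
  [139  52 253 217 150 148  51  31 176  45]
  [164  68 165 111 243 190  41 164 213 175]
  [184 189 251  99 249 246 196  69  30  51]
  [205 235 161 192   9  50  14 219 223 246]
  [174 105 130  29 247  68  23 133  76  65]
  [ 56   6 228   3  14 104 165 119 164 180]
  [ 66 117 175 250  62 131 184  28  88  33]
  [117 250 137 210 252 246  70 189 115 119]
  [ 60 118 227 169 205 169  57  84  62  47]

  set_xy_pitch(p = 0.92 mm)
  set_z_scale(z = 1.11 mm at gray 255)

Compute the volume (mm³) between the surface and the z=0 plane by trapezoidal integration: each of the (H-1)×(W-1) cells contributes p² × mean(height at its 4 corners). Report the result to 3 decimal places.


height_mm = gray/255 × 1.11; cell vol = 0.92² × mean(4 corners)
unit = 0.92² × 1.11 / (4×255) = 0.000921082 mm³ per gray-sum
row 0: Σ corner-gray over 9 cells = 6250  → 5.7568
row 1: Σ corner-gray over 9 cells = 5602  → 5.1599
row 2: Σ corner-gray over 9 cells = 4809  → 4.4295
row 3: Σ corner-gray over 9 cells = 4544  → 4.1854
row 4: Σ corner-gray over 9 cells = 4326  → 3.9846
row 5: Σ corner-gray over 9 cells = 4577  → 4.2158
row 6: Σ corner-gray over 9 cells = 5069  → 4.6690
row 7: Σ corner-gray over 9 cells = 5622  → 5.1783
row 8: Σ corner-gray over 9 cells = 5550  → 5.1120
row 9: Σ corner-gray over 9 cells = 4518  → 4.1615
row 10: Σ corner-gray over 9 cells = 3703  → 3.4108
row 11: Σ corner-gray over 9 cells = 4011  → 3.6945
row 12: Σ corner-gray over 9 cells = 5343  → 4.9213
row 13: Σ corner-gray over 9 cells = 5463  → 5.0319
Σ rows: total corner-gray = 69387  → 63.9111 mm³

63.911


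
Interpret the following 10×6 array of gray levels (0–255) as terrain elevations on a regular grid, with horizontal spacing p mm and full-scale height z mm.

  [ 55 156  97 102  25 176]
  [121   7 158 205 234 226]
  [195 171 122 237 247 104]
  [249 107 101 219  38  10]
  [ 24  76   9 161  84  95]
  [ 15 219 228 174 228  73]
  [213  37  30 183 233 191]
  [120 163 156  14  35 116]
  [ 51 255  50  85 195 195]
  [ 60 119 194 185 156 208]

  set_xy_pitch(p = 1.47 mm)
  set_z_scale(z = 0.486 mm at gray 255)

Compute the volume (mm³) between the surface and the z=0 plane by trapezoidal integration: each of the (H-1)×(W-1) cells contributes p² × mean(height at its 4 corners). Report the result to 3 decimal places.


25.130

height_mm = gray/255 × 0.486; cell vol = 1.47² × mean(4 corners)
unit = 1.47² × 0.486 / (4×255) = 0.00102961 mm³ per gray-sum
row 0: Σ corner-gray over 5 cells = 2546  → 2.6214
row 1: Σ corner-gray over 5 cells = 3408  → 3.5089
row 2: Σ corner-gray over 5 cells = 3042  → 3.1321
row 3: Σ corner-gray over 5 cells = 1968  → 2.0263
row 4: Σ corner-gray over 5 cells = 2565  → 2.6409
row 5: Σ corner-gray over 5 cells = 3156  → 3.2494
row 6: Σ corner-gray over 5 cells = 2342  → 2.4113
row 7: Σ corner-gray over 5 cells = 2388  → 2.4587
row 8: Σ corner-gray over 5 cells = 2992  → 3.0806
Σ rows: total corner-gray = 24407  → 25.1296 mm³


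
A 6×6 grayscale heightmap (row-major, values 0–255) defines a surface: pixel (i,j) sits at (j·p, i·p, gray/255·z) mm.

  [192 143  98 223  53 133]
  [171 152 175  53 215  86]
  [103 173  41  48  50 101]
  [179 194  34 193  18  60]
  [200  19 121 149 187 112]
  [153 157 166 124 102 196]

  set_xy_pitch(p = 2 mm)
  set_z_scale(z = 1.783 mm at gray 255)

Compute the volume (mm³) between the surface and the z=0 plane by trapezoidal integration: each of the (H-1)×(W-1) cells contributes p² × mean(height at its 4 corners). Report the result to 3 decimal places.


height_mm = gray/255 × 1.783; cell vol = 2² × mean(4 corners)
unit = 2² × 1.783 / (4×255) = 0.00699216 mm³ per gray-sum
row 0: Σ corner-gray over 5 cells = 2806  → 19.6200
row 1: Σ corner-gray over 5 cells = 2275  → 15.9072
row 2: Σ corner-gray over 5 cells = 1945  → 13.5997
row 3: Σ corner-gray over 5 cells = 2381  → 16.6483
row 4: Σ corner-gray over 5 cells = 2711  → 18.9557
Σ rows: total corner-gray = 12118  → 84.7310 mm³

84.731


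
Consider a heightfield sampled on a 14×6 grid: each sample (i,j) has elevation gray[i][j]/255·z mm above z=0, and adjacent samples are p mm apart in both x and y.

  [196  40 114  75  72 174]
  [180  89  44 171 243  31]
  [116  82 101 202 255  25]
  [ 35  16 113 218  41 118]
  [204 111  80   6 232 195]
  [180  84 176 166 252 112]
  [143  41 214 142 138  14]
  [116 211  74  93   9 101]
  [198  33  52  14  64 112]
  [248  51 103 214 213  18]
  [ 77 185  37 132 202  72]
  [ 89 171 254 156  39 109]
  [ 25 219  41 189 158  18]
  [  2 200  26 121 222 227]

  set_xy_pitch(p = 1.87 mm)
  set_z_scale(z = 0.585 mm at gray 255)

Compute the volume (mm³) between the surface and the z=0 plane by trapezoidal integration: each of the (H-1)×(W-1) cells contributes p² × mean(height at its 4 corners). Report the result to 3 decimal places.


height_mm = gray/255 × 0.585; cell vol = 1.87² × mean(4 corners)
unit = 1.87² × 0.585 / (4×255) = 0.00200558 mm³ per gray-sum
row 0: Σ corner-gray over 5 cells = 2277  → 4.5667
row 1: Σ corner-gray over 5 cells = 2726  → 5.4672
row 2: Σ corner-gray over 5 cells = 2350  → 4.7131
row 3: Σ corner-gray over 5 cells = 2186  → 4.3842
row 4: Σ corner-gray over 5 cells = 2905  → 5.8262
row 5: Σ corner-gray over 5 cells = 2875  → 5.7660
row 6: Σ corner-gray over 5 cells = 2218  → 4.4484
row 7: Σ corner-gray over 5 cells = 1627  → 3.2631
row 8: Σ corner-gray over 5 cells = 2064  → 4.1395
row 9: Σ corner-gray over 5 cells = 2689  → 5.3930
row 10: Σ corner-gray over 5 cells = 2699  → 5.4130
row 11: Σ corner-gray over 5 cells = 2695  → 5.4050
row 12: Σ corner-gray over 5 cells = 2624  → 5.2626
Σ rows: total corner-gray = 31935  → 64.0480 mm³

64.048


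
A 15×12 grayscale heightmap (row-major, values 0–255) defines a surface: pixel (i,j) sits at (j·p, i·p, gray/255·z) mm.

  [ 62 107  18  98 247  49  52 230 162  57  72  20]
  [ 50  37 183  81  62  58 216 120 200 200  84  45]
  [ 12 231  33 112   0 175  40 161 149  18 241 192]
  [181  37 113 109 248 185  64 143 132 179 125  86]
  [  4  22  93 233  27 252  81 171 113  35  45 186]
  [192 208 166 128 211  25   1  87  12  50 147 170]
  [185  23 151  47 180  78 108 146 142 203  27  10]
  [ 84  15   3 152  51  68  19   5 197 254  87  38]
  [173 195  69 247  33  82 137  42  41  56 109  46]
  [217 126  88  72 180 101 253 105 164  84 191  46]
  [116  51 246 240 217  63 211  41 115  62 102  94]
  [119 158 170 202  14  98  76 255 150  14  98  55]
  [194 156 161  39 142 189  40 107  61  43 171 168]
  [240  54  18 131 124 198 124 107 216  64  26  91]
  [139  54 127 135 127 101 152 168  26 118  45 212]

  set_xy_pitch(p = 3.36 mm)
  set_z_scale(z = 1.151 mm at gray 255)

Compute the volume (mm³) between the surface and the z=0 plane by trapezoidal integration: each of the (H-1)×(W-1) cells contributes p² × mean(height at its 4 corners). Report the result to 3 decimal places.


897.157

height_mm = gray/255 × 1.151; cell vol = 3.36² × mean(4 corners)
unit = 3.36² × 1.151 / (4×255) = 0.0127395 mm³ per gray-sum
row 0: Σ corner-gray over 11 cells = 4843  → 61.6976
row 1: Σ corner-gray over 11 cells = 5101  → 64.9844
row 2: Σ corner-gray over 11 cells = 5461  → 69.5706
row 3: Σ corner-gray over 11 cells = 5271  → 67.1501
row 4: Σ corner-gray over 11 cells = 4766  → 60.7166
row 5: Σ corner-gray over 11 cells = 4837  → 61.6211
row 6: Σ corner-gray over 11 cells = 4229  → 53.8755
row 7: Σ corner-gray over 11 cells = 4065  → 51.7862
row 8: Σ corner-gray over 11 cells = 5232  → 66.6533
row 9: Σ corner-gray over 11 cells = 5897  → 75.1251
row 10: Σ corner-gray over 11 cells = 5550  → 70.7044
row 11: Σ corner-gray over 11 cells = 5224  → 66.5514
row 12: Σ corner-gray over 11 cells = 5035  → 64.1436
row 13: Σ corner-gray over 11 cells = 4912  → 62.5766
Σ rows: total corner-gray = 70423  → 897.1565 mm³


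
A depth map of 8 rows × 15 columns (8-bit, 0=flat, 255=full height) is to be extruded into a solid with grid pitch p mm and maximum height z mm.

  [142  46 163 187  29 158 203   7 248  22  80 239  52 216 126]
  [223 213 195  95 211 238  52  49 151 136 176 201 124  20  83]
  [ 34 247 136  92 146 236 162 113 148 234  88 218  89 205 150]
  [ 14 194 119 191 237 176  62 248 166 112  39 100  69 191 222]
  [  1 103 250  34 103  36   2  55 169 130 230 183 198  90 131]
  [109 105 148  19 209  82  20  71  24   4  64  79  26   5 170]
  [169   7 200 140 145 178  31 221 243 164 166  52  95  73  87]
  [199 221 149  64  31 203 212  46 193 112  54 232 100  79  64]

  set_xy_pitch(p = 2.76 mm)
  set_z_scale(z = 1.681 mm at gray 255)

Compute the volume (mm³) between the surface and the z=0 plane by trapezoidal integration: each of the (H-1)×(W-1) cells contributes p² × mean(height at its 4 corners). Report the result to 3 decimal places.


629.475

height_mm = gray/255 × 1.681; cell vol = 2.76² × mean(4 corners)
unit = 2.76² × 1.681 / (4×255) = 0.0125541 mm³ per gray-sum
row 0: Σ corner-gray over 14 cells = 7596  → 95.3610
row 1: Σ corner-gray over 14 cells = 8440  → 105.9566
row 2: Σ corner-gray over 14 cells = 8456  → 106.1575
row 3: Σ corner-gray over 14 cells = 7342  → 92.1722
row 4: Σ corner-gray over 14 cells = 5289  → 66.3987
row 5: Σ corner-gray over 14 cells = 5677  → 71.2696
row 6: Σ corner-gray over 14 cells = 7341  → 92.1597
Σ rows: total corner-gray = 50141  → 629.4753 mm³


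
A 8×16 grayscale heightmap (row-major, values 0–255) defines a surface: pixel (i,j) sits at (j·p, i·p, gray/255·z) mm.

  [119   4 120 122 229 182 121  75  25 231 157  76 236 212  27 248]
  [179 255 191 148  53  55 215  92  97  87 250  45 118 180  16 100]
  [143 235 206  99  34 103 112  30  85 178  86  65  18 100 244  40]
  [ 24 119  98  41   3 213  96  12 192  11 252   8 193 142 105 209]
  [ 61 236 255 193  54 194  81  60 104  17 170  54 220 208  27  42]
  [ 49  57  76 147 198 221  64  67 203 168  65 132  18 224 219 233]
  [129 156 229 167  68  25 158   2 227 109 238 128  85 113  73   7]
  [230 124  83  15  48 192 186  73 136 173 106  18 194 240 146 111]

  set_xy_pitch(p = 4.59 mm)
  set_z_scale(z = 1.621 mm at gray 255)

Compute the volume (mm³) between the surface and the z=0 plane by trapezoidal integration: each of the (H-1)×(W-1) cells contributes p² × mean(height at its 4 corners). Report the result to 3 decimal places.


height_mm = gray/255 × 1.621; cell vol = 4.59² × mean(4 corners)
unit = 4.59² × 1.621 / (4×255) = 0.0334818 mm³ per gray-sum
row 0: Σ corner-gray over 15 cells = 7884  → 263.9702
row 1: Σ corner-gray over 15 cells = 7256  → 242.9436
row 2: Σ corner-gray over 15 cells = 6576  → 220.1760
row 3: Σ corner-gray over 15 cells = 7052  → 236.1133
row 4: Σ corner-gray over 15 cells = 7849  → 262.7983
row 5: Σ corner-gray over 15 cells = 7692  → 257.5417
row 6: Σ corner-gray over 15 cells = 7501  → 251.1466
Σ rows: total corner-gray = 51810  → 1734.6897 mm³

1734.690


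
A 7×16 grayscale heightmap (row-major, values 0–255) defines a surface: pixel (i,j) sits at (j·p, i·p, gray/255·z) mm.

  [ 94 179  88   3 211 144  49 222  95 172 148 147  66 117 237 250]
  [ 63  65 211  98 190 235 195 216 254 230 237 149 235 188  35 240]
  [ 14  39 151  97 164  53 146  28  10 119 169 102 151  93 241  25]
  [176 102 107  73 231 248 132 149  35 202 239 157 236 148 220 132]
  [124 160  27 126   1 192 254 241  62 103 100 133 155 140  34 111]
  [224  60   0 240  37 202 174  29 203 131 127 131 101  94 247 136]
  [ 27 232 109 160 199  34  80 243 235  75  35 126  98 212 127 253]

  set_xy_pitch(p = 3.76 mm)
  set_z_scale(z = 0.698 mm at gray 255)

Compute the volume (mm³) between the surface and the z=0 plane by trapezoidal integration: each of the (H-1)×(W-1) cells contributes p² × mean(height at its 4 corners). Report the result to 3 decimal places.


486.978

height_mm = gray/255 × 0.698; cell vol = 3.76² × mean(4 corners)
unit = 3.76² × 0.698 / (4×255) = 0.00967455 mm³ per gray-sum
row 0: Σ corner-gray over 15 cells = 9479  → 91.7051
row 1: Σ corner-gray over 15 cells = 8544  → 82.6594
row 2: Σ corner-gray over 15 cells = 8031  → 77.6963
row 3: Σ corner-gray over 15 cells = 8557  → 82.7852
row 4: Σ corner-gray over 15 cells = 7603  → 73.5556
row 5: Σ corner-gray over 15 cells = 8122  → 78.5767
Σ rows: total corner-gray = 50336  → 486.9783 mm³


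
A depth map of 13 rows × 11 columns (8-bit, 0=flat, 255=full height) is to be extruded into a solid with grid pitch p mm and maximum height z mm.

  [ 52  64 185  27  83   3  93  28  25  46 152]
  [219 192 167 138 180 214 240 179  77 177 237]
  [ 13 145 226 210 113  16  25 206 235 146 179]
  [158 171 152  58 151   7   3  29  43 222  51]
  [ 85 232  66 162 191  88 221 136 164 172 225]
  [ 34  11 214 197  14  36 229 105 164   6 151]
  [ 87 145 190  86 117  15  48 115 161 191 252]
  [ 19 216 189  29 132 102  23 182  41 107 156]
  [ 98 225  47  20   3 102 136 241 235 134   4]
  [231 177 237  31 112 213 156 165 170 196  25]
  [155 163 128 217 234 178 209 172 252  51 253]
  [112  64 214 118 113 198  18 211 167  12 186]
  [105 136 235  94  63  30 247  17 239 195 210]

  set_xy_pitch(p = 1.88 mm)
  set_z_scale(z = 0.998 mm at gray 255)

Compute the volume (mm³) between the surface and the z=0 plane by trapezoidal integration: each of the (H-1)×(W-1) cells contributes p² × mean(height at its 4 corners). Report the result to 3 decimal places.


height_mm = gray/255 × 0.998; cell vol = 1.88² × mean(4 corners)
unit = 1.88² × 0.998 / (4×255) = 0.00345817 mm³ per gray-sum
row 0: Σ corner-gray over 10 cells = 4896  → 16.9312
row 1: Σ corner-gray over 10 cells = 6420  → 22.2014
row 2: Σ corner-gray over 10 cells = 4717  → 16.3122
row 3: Σ corner-gray over 10 cells = 5055  → 17.4810
row 4: Σ corner-gray over 10 cells = 5311  → 18.3663
row 5: Σ corner-gray over 10 cells = 4612  → 15.9491
row 6: Σ corner-gray over 10 cells = 4692  → 16.2257
row 7: Σ corner-gray over 10 cells = 4605  → 15.9249
row 8: Σ corner-gray over 10 cells = 5558  → 19.2205
row 9: Σ corner-gray over 10 cells = 6786  → 23.4671
row 10: Σ corner-gray over 10 cells = 6144  → 21.2470
row 11: Σ corner-gray over 10 cells = 5355  → 18.5185
Σ rows: total corner-gray = 64151  → 221.8449 mm³

221.845


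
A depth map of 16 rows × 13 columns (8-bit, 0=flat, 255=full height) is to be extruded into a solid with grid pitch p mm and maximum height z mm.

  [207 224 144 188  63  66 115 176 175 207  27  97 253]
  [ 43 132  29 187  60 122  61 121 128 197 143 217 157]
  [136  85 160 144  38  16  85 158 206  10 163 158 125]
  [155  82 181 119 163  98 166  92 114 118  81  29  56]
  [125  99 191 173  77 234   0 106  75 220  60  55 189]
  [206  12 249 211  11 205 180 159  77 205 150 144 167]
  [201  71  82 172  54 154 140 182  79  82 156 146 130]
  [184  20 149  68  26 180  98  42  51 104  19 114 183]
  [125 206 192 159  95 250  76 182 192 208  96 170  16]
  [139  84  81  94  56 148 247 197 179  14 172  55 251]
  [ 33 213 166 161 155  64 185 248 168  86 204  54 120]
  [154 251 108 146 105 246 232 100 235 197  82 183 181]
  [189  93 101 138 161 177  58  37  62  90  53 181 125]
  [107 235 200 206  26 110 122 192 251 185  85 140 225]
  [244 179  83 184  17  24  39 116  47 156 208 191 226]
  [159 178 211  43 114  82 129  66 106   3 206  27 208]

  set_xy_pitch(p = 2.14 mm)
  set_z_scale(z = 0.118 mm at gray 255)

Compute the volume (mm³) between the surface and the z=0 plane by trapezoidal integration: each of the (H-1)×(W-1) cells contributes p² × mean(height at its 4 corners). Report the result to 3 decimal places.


49.717

height_mm = gray/255 × 0.118; cell vol = 2.14² × mean(4 corners)
unit = 2.14² × 0.118 / (4×255) = 0.000529797 mm³ per gray-sum
row 0: Σ corner-gray over 12 cells = 6418  → 3.4002
row 1: Σ corner-gray over 12 cells = 5701  → 3.0204
row 2: Σ corner-gray over 12 cells = 5404  → 2.8630
row 3: Σ corner-gray over 12 cells = 5591  → 2.9621
row 4: Σ corner-gray over 12 cells = 6473  → 3.4294
row 5: Σ corner-gray over 12 cells = 6546  → 3.4681
row 6: Σ corner-gray over 12 cells = 5076  → 2.6892
row 7: Σ corner-gray over 12 cells = 5902  → 3.1269
row 8: Σ corner-gray over 12 cells = 6837  → 3.6222
row 9: Σ corner-gray over 12 cells = 6605  → 3.4993
row 10: Σ corner-gray over 12 cells = 7666  → 4.0614
row 11: Σ corner-gray over 12 cells = 6721  → 3.5608
row 12: Σ corner-gray over 12 cells = 6452  → 3.4182
row 13: Σ corner-gray over 12 cells = 6794  → 3.5994
row 14: Σ corner-gray over 12 cells = 5655  → 2.9960
Σ rows: total corner-gray = 93841  → 49.7167 mm³


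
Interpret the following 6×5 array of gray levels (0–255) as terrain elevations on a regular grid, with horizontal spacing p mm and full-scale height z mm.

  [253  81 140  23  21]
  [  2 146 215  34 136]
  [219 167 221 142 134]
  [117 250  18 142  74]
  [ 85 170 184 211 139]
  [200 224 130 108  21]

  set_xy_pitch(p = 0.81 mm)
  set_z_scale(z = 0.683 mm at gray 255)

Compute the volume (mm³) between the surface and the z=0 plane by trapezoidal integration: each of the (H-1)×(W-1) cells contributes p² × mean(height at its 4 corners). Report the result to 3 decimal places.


4.973

height_mm = gray/255 × 0.683; cell vol = 0.81² × mean(4 corners)
unit = 0.81² × 0.683 / (4×255) = 0.00043933 mm³ per gray-sum
row 0: Σ corner-gray over 4 cells = 1690  → 0.7425
row 1: Σ corner-gray over 4 cells = 2341  → 1.0285
row 2: Σ corner-gray over 4 cells = 2424  → 1.0649
row 3: Σ corner-gray over 4 cells = 2365  → 1.0390
row 4: Σ corner-gray over 4 cells = 2499  → 1.0979
Σ rows: total corner-gray = 11319  → 4.9728 mm³


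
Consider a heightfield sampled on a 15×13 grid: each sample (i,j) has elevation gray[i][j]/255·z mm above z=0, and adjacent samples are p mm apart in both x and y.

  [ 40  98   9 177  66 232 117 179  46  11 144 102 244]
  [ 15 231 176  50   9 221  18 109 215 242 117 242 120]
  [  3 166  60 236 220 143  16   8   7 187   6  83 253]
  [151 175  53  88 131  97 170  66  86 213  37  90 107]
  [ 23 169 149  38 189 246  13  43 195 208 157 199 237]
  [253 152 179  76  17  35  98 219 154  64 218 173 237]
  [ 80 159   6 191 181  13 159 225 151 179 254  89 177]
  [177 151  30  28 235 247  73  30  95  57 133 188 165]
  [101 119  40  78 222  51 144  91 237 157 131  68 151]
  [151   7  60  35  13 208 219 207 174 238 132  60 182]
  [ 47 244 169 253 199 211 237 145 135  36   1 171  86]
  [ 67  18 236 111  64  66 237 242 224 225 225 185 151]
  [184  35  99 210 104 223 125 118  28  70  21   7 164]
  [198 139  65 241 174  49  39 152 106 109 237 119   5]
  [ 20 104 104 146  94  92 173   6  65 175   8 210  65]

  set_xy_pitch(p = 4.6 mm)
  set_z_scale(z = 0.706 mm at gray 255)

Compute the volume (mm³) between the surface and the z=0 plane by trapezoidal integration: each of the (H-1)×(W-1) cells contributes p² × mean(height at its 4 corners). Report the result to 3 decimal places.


height_mm = gray/255 × 0.706; cell vol = 4.6² × mean(4 corners)
unit = 4.6² × 0.706 / (4×255) = 0.014646 mm³ per gray-sum
row 0: Σ corner-gray over 12 cells = 6041  → 88.4767
row 1: Σ corner-gray over 12 cells = 5915  → 86.6313
row 2: Σ corner-gray over 12 cells = 5190  → 76.0129
row 3: Σ corner-gray over 12 cells = 6142  → 89.9560
row 4: Σ corner-gray over 12 cells = 6732  → 98.5971
row 5: Σ corner-gray over 12 cells = 6731  → 98.5825
row 6: Σ corner-gray over 12 cells = 6347  → 92.9584
row 7: Σ corner-gray over 12 cells = 5804  → 85.0056
row 8: Σ corner-gray over 12 cells = 5967  → 87.3929
row 9: Σ corner-gray over 12 cells = 6774  → 99.2123
row 10: Σ corner-gray over 12 cells = 7619  → 111.5882
row 11: Σ corner-gray over 12 cells = 6312  → 92.4458
row 12: Σ corner-gray over 12 cells = 5491  → 80.4214
row 13: Σ corner-gray over 12 cells = 5502  → 80.5825
Σ rows: total corner-gray = 86567  → 1267.8637 mm³

1267.864


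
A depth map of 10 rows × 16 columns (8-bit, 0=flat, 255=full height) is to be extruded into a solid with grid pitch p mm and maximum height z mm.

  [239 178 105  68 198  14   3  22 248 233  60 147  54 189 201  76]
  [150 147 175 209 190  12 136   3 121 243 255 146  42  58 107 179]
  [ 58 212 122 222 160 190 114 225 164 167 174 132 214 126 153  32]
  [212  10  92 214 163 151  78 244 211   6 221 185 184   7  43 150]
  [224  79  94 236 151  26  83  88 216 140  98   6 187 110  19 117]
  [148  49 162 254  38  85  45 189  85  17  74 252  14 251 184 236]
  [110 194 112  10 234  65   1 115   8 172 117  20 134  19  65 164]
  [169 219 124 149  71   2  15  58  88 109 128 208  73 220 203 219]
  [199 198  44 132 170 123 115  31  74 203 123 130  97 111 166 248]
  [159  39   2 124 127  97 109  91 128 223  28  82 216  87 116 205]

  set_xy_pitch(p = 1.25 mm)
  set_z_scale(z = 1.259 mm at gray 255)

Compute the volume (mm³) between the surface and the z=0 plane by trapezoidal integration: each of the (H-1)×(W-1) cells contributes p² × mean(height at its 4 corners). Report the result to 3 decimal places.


height_mm = gray/255 × 1.259; cell vol = 1.25² × mean(4 corners)
unit = 1.25² × 1.259 / (4×255) = 0.00192862 mm³ per gray-sum
row 0: Σ corner-gray over 15 cells = 7772  → 14.9892
row 1: Σ corner-gray over 15 cells = 8857  → 17.0817
row 2: Σ corner-gray over 15 cells = 8820  → 17.0104
row 3: Σ corner-gray over 15 cells = 7387  → 14.2467
row 4: Σ corner-gray over 15 cells = 7189  → 13.8648
row 5: Σ corner-gray over 15 cells = 6588  → 12.7057
row 6: Σ corner-gray over 15 cells = 6528  → 12.5900
row 7: Σ corner-gray over 15 cells = 7603  → 14.6633
row 8: Σ corner-gray over 15 cells = 7183  → 13.8532
Σ rows: total corner-gray = 67927  → 131.0050 mm³

131.005


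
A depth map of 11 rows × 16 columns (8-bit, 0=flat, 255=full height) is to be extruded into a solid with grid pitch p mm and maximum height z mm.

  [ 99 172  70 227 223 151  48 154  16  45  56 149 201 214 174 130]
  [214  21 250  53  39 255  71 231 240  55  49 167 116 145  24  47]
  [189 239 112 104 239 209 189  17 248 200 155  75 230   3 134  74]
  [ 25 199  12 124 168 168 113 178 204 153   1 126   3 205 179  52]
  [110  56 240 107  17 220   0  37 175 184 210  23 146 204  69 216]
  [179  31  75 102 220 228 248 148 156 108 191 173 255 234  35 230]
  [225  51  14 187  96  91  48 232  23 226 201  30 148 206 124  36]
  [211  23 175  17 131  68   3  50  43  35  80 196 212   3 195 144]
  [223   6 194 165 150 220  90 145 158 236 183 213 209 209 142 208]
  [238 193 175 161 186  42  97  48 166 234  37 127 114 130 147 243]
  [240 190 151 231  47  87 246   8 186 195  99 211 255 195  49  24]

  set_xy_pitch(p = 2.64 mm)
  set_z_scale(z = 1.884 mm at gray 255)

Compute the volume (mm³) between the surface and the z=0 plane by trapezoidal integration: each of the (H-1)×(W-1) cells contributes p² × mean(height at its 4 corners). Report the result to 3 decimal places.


1043.262

height_mm = gray/255 × 1.884; cell vol = 2.64² × mean(4 corners)
unit = 2.64² × 1.884 / (4×255) = 0.0128733 mm³ per gray-sum
row 0: Σ corner-gray over 15 cells = 7722  → 99.4073
row 1: Σ corner-gray over 15 cells = 8264  → 106.3846
row 2: Σ corner-gray over 15 cells = 8314  → 107.0283
row 3: Σ corner-gray over 15 cells = 7445  → 95.8414
row 4: Σ corner-gray over 15 cells = 8519  → 109.6673
row 5: Σ corner-gray over 15 cells = 8432  → 108.5473
row 6: Σ corner-gray over 15 cells = 6432  → 82.8008
row 7: Σ corner-gray over 15 cells = 7888  → 101.5443
row 8: Σ corner-gray over 15 cells = 9266  → 119.2836
row 9: Σ corner-gray over 15 cells = 8759  → 112.7569
Σ rows: total corner-gray = 81041  → 1043.2620 mm³


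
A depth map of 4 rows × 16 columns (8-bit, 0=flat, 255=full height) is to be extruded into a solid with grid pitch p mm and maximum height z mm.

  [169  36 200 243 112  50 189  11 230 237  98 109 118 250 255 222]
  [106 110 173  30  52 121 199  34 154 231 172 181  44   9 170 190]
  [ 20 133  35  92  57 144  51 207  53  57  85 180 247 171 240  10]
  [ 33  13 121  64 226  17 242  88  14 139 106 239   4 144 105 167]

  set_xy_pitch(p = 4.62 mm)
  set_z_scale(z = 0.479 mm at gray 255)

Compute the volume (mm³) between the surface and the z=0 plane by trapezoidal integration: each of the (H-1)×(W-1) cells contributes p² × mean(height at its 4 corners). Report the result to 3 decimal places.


height_mm = gray/255 × 0.479; cell vol = 4.62² × mean(4 corners)
unit = 4.62² × 0.479 / (4×255) = 0.0100235 mm³ per gray-sum
row 0: Σ corner-gray over 15 cells = 8323  → 83.4256
row 1: Σ corner-gray over 15 cells = 7190  → 72.0689
row 2: Σ corner-gray over 15 cells = 6778  → 67.9393
Σ rows: total corner-gray = 22291  → 223.4338 mm³

223.434


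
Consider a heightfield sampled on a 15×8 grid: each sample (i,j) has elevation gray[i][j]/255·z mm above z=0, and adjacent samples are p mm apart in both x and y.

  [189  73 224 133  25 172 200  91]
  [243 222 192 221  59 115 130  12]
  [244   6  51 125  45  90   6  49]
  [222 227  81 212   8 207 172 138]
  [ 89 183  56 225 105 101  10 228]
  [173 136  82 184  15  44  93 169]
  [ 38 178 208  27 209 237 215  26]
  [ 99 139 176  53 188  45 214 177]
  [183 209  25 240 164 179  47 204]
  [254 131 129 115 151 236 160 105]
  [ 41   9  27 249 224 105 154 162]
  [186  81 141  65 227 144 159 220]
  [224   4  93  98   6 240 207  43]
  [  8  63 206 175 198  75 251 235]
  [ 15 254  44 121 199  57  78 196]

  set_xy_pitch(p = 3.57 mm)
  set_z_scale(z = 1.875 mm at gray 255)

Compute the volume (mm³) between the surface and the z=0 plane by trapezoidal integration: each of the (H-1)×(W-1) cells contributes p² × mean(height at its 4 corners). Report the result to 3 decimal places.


1225.549

height_mm = gray/255 × 1.875; cell vol = 3.57² × mean(4 corners)
unit = 3.57² × 1.875 / (4×255) = 0.0234281 mm³ per gray-sum
row 0: Σ corner-gray over 7 cells = 4067  → 95.2822
row 1: Σ corner-gray over 7 cells = 3072  → 71.9712
row 2: Σ corner-gray over 7 cells = 3113  → 72.9318
row 3: Σ corner-gray over 7 cells = 3851  → 90.2217
row 4: Σ corner-gray over 7 cells = 3127  → 73.2597
row 5: Σ corner-gray over 7 cells = 3662  → 85.7938
row 6: Σ corner-gray over 7 cells = 4118  → 96.4770
row 7: Σ corner-gray over 7 cells = 4021  → 94.2045
row 8: Σ corner-gray over 7 cells = 4318  → 101.1626
row 9: Σ corner-gray over 7 cells = 3942  → 92.3537
row 10: Σ corner-gray over 7 cells = 3779  → 88.5349
row 11: Σ corner-gray over 7 cells = 3603  → 84.4115
row 12: Σ corner-gray over 7 cells = 3742  → 87.6680
row 13: Σ corner-gray over 7 cells = 3896  → 91.2760
Σ rows: total corner-gray = 52311  → 1225.5486 mm³
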